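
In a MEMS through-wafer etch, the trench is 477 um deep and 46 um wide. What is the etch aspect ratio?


Step 1: AR = depth / width
Step 2: AR = 477 / 46
AR = 10.4


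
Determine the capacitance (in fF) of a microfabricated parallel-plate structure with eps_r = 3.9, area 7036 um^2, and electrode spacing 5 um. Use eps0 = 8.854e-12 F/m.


Step 1: Convert area to m^2: A = 7036e-12 m^2
Step 2: Convert gap to m: d = 5e-6 m
Step 3: C = eps0 * eps_r * A / d
C = 8.854e-12 * 3.9 * 7036e-12 / 5e-6
Step 4: Convert to fF (multiply by 1e15).
C = 48.59 fF


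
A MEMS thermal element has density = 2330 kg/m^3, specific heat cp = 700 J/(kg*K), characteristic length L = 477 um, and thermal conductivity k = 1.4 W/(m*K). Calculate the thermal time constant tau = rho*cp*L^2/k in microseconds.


Step 1: Convert L to m: L = 477e-6 m
Step 2: L^2 = (477e-6)^2 = 2.27529e-07 m^2
Step 3: tau = 2330 * 700 * 2.27529e-07 / 1.4 = 2.65071285e-01 s
Step 4: Convert to microseconds (multiply by 1e6).
tau = 265071.285 us


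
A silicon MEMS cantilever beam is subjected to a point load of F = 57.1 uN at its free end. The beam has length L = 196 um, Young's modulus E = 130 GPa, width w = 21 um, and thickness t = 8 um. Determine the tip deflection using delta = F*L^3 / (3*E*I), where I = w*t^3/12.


Step 1: Calculate the second moment of area.
I = w * t^3 / 12 = 21 * 8^3 / 12 = 896.0 um^4
Step 2: Convert E to consistent units (1 GPa = 1000 uN/um^2).
E = 130 GPa = 130000 uN/um^2
Step 3: Calculate tip deflection.
delta = F * L^3 / (3 * E * I)
delta = 57.1 * 196^3 / (3 * 130000 * 896.0)
delta = 1.2304 um


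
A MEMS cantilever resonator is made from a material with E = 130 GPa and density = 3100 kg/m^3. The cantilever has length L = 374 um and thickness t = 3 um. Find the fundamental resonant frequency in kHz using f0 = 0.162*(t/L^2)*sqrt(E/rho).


Step 1: Convert units to SI.
t_SI = 3e-6 m, L_SI = 374e-6 m
Step 2: Calculate sqrt(E/rho).
sqrt(130e9 / 3100) = 6475.76 m/s
Step 3: Compute f0.
f0 = 0.162 * 3e-6 / (374e-6)^2 * 6475.76 = 22500.1 Hz = 22.5 kHz


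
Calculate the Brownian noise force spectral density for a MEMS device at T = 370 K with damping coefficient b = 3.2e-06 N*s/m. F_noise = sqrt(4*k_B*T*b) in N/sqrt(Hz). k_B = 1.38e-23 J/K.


Step 1: Compute 4 * k_B * T * b
= 4 * 1.38e-23 * 370 * 3.2e-06
= 6.5357e-26 N^2/Hz
Step 2: F_noise = sqrt(6.5357e-26)
F_noise = 2.56e-13 N/sqrt(Hz)


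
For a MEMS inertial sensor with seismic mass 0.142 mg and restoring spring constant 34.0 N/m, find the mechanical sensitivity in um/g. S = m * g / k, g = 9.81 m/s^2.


Step 1: Convert mass: m = 0.142 mg = 1.42e-07 kg
Step 2: S = m * g / k = 1.42e-07 * 9.81 / 34.0
Step 3: S = 4.10e-08 m/g
Step 4: Convert to um/g: S = 0.041 um/g


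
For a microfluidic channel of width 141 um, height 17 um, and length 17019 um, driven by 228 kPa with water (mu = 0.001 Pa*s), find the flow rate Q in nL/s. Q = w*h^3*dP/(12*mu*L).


Step 1: Convert all dimensions to SI (meters).
w = 141e-6 m, h = 17e-6 m, L = 17019e-6 m, dP = 228e3 Pa
Step 2: Q = w * h^3 * dP / (12 * mu * L)
Q = 141e-6 * (17e-6)^3 * 228e3 / (12 * 0.001 * 17019e-6) = 7.7336665e-10 m^3/s
Step 3: Convert Q from m^3/s to nL/s (1 m^3 = 1e12 nL, so multiply by 1e12).
Q = 773.367 nL/s


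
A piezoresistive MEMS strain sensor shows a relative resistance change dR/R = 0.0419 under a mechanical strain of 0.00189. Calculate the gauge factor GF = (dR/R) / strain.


Step 1: Identify values.
dR/R = 0.0419, strain = 0.00189
Step 2: GF = (dR/R) / strain = 0.0419 / 0.00189
GF = 22.2


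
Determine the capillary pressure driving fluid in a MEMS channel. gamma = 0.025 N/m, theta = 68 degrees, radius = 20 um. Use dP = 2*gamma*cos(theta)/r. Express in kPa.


Step 1: cos(68 deg) = 0.3746
Step 2: Convert r to m: r = 20e-6 m
Step 3: dP = 2 * 0.025 * 0.3746 / 20e-6 = 936.5 Pa
Step 4: Convert Pa to kPa (divide by 1000).
dP = 0.94 kPa


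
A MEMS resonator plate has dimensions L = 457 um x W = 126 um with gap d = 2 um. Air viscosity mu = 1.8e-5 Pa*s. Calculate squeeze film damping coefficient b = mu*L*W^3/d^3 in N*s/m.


Step 1: Convert to SI.
L = 457e-6 m, W = 126e-6 m, d = 2e-6 m
Step 2: W^3 = (126e-6)^3 = 2.00e-12 m^3
Step 3: d^3 = (2e-6)^3 = 8.00e-18 m^3
Step 4: b = 1.8e-5 * 457e-6 * 2.00e-12 / 8.00e-18
b = 2.06e-03 N*s/m


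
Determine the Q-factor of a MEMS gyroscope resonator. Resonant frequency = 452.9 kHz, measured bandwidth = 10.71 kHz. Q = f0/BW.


Step 1: Q = f0 / bandwidth
Step 2: Q = 452.9 / 10.71
Q = 42.3


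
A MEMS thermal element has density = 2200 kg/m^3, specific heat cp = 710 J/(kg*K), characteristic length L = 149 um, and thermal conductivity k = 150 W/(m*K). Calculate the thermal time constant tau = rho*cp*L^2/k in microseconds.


Step 1: Convert L to m: L = 149e-6 m
Step 2: L^2 = (149e-6)^2 = 2.2201e-08 m^2
Step 3: tau = 2200 * 710 * 2.2201e-08 / 150 = 2.3118641e-04 s
Step 4: Convert to microseconds (multiply by 1e6).
tau = 231.186 us


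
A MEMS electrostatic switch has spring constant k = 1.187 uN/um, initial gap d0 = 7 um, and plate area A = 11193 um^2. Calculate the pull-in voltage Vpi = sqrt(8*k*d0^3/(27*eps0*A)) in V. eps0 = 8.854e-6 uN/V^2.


Step 1: Compute numerator: 8 * k * d0^3 = 8 * 1.187 * 7^3 = 3257.128
Step 2: Compute denominator: 27 * eps0 * A = 27 * 8.854e-6 * 11193 = 2.675776
Step 3: Vpi = sqrt(3257.128 / 2.675776)
Vpi = 34.89 V


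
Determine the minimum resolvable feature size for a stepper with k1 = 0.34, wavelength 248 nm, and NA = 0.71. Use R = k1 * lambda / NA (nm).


Step 1: Identify values: k1 = 0.34, lambda = 248 nm, NA = 0.71
Step 2: R = k1 * lambda / NA
R = 0.34 * 248 / 0.71
R = 118.8 nm


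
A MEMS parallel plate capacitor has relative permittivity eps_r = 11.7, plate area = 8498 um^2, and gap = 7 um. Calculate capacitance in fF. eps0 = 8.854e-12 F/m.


Step 1: Convert area to m^2: A = 8498e-12 m^2
Step 2: Convert gap to m: d = 7e-6 m
Step 3: C = eps0 * eps_r * A / d
C = 8.854e-12 * 11.7 * 8498e-12 / 7e-6
Step 4: Convert to fF (multiply by 1e15).
C = 125.76 fF


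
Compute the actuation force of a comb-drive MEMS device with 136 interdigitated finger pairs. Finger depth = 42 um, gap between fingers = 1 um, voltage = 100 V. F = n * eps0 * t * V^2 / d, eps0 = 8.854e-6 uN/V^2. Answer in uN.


Step 1: Parameters: n=136, eps0=8.854e-6 uN/V^2, t=42 um, V=100 V, d=1 um
Step 2: V^2 = 10000
Step 3: F = 136 * 8.854e-6 * 42 * 10000 / 1
F = 505.74 uN


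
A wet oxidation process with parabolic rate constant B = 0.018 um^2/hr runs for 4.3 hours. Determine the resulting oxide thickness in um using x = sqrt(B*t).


Step 1: Compute B*t = 0.018 * 4.3 = 0.0774
Step 2: x = sqrt(0.0774)
x = 0.278 um


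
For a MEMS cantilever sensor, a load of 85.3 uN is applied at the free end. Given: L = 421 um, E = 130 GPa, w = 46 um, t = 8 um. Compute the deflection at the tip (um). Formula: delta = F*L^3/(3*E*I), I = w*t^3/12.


Step 1: Calculate the second moment of area.
I = w * t^3 / 12 = 46 * 8^3 / 12 = 1962.6667 um^4
Step 2: Convert E to consistent units (1 GPa = 1000 uN/um^2).
E = 130 GPa = 130000 uN/um^2
Step 3: Calculate tip deflection.
delta = F * L^3 / (3 * E * I)
delta = 85.3 * 421^3 / (3 * 130000 * 1962.6667)
delta = 8.3154 um


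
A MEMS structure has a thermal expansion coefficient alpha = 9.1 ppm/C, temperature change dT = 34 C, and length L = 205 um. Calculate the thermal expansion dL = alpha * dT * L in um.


Step 1: Convert CTE: alpha = 9.1 ppm/C = 9.1e-6 /C
Step 2: dL = 9.1e-6 * 34 * 205
dL = 0.0634 um


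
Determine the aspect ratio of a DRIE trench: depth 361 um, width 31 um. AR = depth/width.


Step 1: AR = depth / width
Step 2: AR = 361 / 31
AR = 11.6


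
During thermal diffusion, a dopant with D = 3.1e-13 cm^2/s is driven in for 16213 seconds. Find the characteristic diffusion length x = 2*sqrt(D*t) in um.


Step 1: Compute D*t = 3.1e-13 * 16213 = 5.02603e-09 cm^2
Step 2: sqrt(D*t) = 7.08945e-05 cm
Step 3: x = 2 * 7.08945e-05 cm = 1.41789e-04 cm
Step 4: Convert to um (1 cm = 1e4 um): x = 1.418 um


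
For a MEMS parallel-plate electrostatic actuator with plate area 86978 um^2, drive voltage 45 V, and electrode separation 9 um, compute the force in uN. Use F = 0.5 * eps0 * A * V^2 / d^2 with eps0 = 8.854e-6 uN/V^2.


Step 1: Identify parameters.
eps0 = 8.854e-6 uN/V^2, A = 86978 um^2, V = 45 V, d = 9 um
Step 2: Compute V^2 = 45^2 = 2025
Step 3: Compute d^2 = 9^2 = 81
Step 4: F = 0.5 * 8.854e-6 * 86978 * 2025 / 81
F = 9.626 uN


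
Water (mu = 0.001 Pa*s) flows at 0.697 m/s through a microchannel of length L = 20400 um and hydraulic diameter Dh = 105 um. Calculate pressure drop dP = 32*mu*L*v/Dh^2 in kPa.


Step 1: Convert to SI: L = 20400e-6 m, Dh = 105e-6 m
Step 2: dP = 32 * 0.001 * 20400e-6 * 0.697 / (105e-6)^2
Step 3: dP = 41269.99 Pa
Step 4: Convert to kPa: dP = 41.27 kPa


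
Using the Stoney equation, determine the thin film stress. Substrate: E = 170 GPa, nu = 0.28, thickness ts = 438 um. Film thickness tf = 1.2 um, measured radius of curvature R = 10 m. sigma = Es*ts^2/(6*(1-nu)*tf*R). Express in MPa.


Step 1: Compute numerator: Es * ts^2 = 170 * 438^2 = 32613480 (GPa*um^2)
Step 2: Compute denominator (R in um): 6*(1-nu)*tf*R = 6*0.72*1.2*10e6 = 51840000.0 (um^2)
Step 3: sigma (GPa) = 32613480 / 51840000.0 = 6.29118e-01 GPa
Step 4: Convert to MPa (x1000): sigma = 629.1 MPa


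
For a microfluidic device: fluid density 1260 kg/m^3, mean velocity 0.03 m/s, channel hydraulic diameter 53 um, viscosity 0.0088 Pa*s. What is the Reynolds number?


Step 1: Convert Dh to meters: Dh = 53e-6 m
Step 2: Re = rho * v * Dh / mu
Re = 1260 * 0.03 * 53e-6 / 0.0088
Re = 0.228


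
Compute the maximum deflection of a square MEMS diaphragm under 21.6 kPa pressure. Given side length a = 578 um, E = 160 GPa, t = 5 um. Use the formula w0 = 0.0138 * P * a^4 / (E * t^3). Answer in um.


Step 1: Convert pressure to compatible units (E is in GPa, so P in GPa).
P = 21.6 kPa = 21.6e-6 GPa
Step 2: Compute numerator: 0.0138 * P * a^4.
a^4 = 578^4 = 111612119056
numerator = 0.0138 * 21.6e-6 * 111612119056 = 3.326934e+04
Step 3: Compute denominator: E * t^3 = 160 * 5^3 = 20000
Step 4: w0 = numerator / denominator = 3.326934e+04 / 20000 = 1.6635 um


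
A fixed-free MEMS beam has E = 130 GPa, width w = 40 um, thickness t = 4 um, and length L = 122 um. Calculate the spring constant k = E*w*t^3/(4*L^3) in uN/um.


Step 1: Convert E to consistent units (1 GPa = 1000 uN/um^2).
E = 130 GPa = 130000 uN/um^2
Step 2: Compute t^3 = 4^3 = 64
Step 3: Compute L^3 = 122^3 = 1815848
Step 4: k = 130000 * 40 * 64 / (4 * 1815848)
k = 45.8188 uN/um


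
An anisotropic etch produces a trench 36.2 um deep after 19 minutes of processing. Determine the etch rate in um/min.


Step 1: Etch rate = depth / time
Step 2: rate = 36.2 / 19
rate = 1.905 um/min


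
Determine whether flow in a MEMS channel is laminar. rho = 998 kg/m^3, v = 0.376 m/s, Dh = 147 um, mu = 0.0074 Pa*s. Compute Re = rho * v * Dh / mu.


Step 1: Convert Dh to meters: Dh = 147e-6 m
Step 2: Re = rho * v * Dh / mu
Re = 998 * 0.376 * 147e-6 / 0.0074
Re = 7.454
Since Re = 7.454 is below ~2300, the flow is laminar.


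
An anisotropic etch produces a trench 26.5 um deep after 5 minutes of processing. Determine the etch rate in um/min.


Step 1: Etch rate = depth / time
Step 2: rate = 26.5 / 5
rate = 5.3 um/min


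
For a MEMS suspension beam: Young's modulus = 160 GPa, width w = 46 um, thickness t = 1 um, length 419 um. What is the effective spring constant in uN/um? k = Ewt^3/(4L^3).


Step 1: Convert E to consistent units (1 GPa = 1000 uN/um^2).
E = 160 GPa = 160000 uN/um^2
Step 2: Compute t^3 = 1^3 = 1
Step 3: Compute L^3 = 419^3 = 73560059
Step 4: k = 160000 * 46 * 1 / (4 * 73560059)
k = 0.025 uN/um


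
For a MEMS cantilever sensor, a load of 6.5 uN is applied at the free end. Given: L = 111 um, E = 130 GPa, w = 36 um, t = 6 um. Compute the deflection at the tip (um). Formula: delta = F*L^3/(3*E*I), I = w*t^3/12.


Step 1: Calculate the second moment of area.
I = w * t^3 / 12 = 36 * 6^3 / 12 = 648.0 um^4
Step 2: Convert E to consistent units (1 GPa = 1000 uN/um^2).
E = 130 GPa = 130000 uN/um^2
Step 3: Calculate tip deflection.
delta = F * L^3 / (3 * E * I)
delta = 6.5 * 111^3 / (3 * 130000 * 648.0)
delta = 0.0352 um


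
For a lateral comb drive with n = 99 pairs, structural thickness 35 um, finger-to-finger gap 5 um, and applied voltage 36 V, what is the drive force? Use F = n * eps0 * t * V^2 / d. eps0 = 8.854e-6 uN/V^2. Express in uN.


Step 1: Parameters: n=99, eps0=8.854e-6 uN/V^2, t=35 um, V=36 V, d=5 um
Step 2: V^2 = 1296
Step 3: F = 99 * 8.854e-6 * 35 * 1296 / 5
F = 7.952 uN


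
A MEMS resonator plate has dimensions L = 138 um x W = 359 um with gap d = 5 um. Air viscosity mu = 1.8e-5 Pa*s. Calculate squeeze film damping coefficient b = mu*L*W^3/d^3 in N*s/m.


Step 1: Convert to SI.
L = 138e-6 m, W = 359e-6 m, d = 5e-6 m
Step 2: W^3 = (359e-6)^3 = 4.63e-11 m^3
Step 3: d^3 = (5e-6)^3 = 1.25e-16 m^3
Step 4: b = 1.8e-5 * 138e-6 * 4.63e-11 / 1.25e-16
b = 9.19e-04 N*s/m


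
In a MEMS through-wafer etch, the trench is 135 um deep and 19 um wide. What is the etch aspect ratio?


Step 1: AR = depth / width
Step 2: AR = 135 / 19
AR = 7.1


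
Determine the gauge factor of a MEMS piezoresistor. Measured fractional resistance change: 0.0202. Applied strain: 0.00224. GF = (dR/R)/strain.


Step 1: Identify values.
dR/R = 0.0202, strain = 0.00224
Step 2: GF = (dR/R) / strain = 0.0202 / 0.00224
GF = 9.0


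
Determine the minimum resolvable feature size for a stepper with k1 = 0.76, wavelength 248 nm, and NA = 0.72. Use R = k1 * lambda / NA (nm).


Step 1: Identify values: k1 = 0.76, lambda = 248 nm, NA = 0.72
Step 2: R = k1 * lambda / NA
R = 0.76 * 248 / 0.72
R = 261.8 nm


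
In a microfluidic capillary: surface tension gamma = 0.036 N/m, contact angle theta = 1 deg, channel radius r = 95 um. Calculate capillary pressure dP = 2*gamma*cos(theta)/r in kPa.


Step 1: cos(1 deg) = 0.9998
Step 2: Convert r to m: r = 95e-6 m
Step 3: dP = 2 * 0.036 * 0.9998 / 95e-6 = 757.7 Pa
Step 4: Convert Pa to kPa (divide by 1000).
dP = 0.76 kPa


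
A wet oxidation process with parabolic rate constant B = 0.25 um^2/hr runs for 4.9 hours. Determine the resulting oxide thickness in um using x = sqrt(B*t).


Step 1: Compute B*t = 0.25 * 4.9 = 1.225
Step 2: x = sqrt(1.225)
x = 1.107 um


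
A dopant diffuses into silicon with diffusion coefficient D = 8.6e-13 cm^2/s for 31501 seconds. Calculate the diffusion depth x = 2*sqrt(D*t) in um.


Step 1: Compute D*t = 8.6e-13 * 31501 = 2.709086e-08 cm^2
Step 2: sqrt(D*t) = 1.64593e-04 cm
Step 3: x = 2 * 1.64593e-04 cm = 3.29186e-04 cm
Step 4: Convert to um (1 cm = 1e4 um): x = 3.292 um


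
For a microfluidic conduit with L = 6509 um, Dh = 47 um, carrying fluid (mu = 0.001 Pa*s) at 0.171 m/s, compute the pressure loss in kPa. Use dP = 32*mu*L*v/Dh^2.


Step 1: Convert to SI: L = 6509e-6 m, Dh = 47e-6 m
Step 2: dP = 32 * 0.001 * 6509e-6 * 0.171 / (47e-6)^2
Step 3: dP = 16123.70 Pa
Step 4: Convert to kPa: dP = 16.12 kPa


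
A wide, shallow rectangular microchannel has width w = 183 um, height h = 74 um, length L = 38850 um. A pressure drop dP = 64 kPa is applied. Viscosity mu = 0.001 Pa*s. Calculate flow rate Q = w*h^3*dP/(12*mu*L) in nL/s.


Step 1: Convert all dimensions to SI (meters).
w = 183e-6 m, h = 74e-6 m, L = 38850e-6 m, dP = 64e3 Pa
Step 2: Q = w * h^3 * dP / (12 * mu * L)
Q = 183e-6 * (74e-6)^3 * 64e3 / (12 * 0.001 * 38850e-6) = 1.018014476e-08 m^3/s
Step 3: Convert Q from m^3/s to nL/s (1 m^3 = 1e12 nL, so multiply by 1e12).
Q = 10180.145 nL/s


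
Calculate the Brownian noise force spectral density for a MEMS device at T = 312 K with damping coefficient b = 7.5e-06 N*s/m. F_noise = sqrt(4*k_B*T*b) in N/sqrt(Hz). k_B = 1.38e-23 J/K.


Step 1: Compute 4 * k_B * T * b
= 4 * 1.38e-23 * 312 * 7.5e-06
= 1.2917e-25 N^2/Hz
Step 2: F_noise = sqrt(1.2917e-25)
F_noise = 3.59e-13 N/sqrt(Hz)


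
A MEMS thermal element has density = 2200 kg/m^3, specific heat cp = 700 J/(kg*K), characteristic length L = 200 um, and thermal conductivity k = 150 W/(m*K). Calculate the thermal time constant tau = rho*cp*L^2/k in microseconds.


Step 1: Convert L to m: L = 200e-6 m
Step 2: L^2 = (200e-6)^2 = 4e-08 m^2
Step 3: tau = 2200 * 700 * 4e-08 / 150 = 4.1066667e-04 s
Step 4: Convert to microseconds (multiply by 1e6).
tau = 410.667 us


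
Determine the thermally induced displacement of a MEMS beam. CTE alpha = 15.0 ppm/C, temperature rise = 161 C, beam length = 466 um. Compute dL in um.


Step 1: Convert CTE: alpha = 15.0 ppm/C = 15.0e-6 /C
Step 2: dL = 15.0e-6 * 161 * 466
dL = 1.1254 um


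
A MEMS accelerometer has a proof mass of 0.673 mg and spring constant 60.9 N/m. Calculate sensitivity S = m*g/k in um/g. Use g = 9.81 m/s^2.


Step 1: Convert mass: m = 0.673 mg = 6.73e-07 kg
Step 2: S = m * g / k = 6.73e-07 * 9.81 / 60.9
Step 3: S = 1.08e-07 m/g
Step 4: Convert to um/g: S = 0.108 um/g


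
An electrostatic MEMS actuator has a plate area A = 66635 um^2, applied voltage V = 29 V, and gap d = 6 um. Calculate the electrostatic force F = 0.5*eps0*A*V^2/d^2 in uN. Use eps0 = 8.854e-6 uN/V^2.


Step 1: Identify parameters.
eps0 = 8.854e-6 uN/V^2, A = 66635 um^2, V = 29 V, d = 6 um
Step 2: Compute V^2 = 29^2 = 841
Step 3: Compute d^2 = 6^2 = 36
Step 4: F = 0.5 * 8.854e-6 * 66635 * 841 / 36
F = 6.891 uN


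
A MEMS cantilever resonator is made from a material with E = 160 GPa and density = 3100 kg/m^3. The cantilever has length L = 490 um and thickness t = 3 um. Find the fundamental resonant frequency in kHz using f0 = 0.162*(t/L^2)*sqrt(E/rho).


Step 1: Convert units to SI.
t_SI = 3e-6 m, L_SI = 490e-6 m
Step 2: Calculate sqrt(E/rho).
sqrt(160e9 / 3100) = 7184.21 m/s
Step 3: Compute f0.
f0 = 0.162 * 3e-6 / (490e-6)^2 * 7184.21 = 14542.0 Hz = 14.54 kHz


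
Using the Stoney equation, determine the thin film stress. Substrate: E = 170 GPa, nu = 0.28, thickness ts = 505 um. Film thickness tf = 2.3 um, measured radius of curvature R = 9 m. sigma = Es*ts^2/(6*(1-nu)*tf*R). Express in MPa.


Step 1: Compute numerator: Es * ts^2 = 170 * 505^2 = 43354250 (GPa*um^2)
Step 2: Compute denominator (R in um): 6*(1-nu)*tf*R = 6*0.72*2.3*9e6 = 89424000.0 (um^2)
Step 3: sigma (GPa) = 43354250 / 89424000.0 = 4.84817e-01 GPa
Step 4: Convert to MPa (x1000): sigma = 484.8 MPa


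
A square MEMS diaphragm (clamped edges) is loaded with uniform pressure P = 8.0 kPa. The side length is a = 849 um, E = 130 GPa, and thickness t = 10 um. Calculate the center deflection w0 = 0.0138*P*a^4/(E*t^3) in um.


Step 1: Convert pressure to compatible units (E is in GPa, so P in GPa).
P = 8.0 kPa = 8.0e-6 GPa
Step 2: Compute numerator: 0.0138 * P * a^4.
a^4 = 849^4 = 519554081601
numerator = 0.0138 * 8.0e-6 * 519554081601 = 5.73588e+04
Step 3: Compute denominator: E * t^3 = 130 * 10^3 = 130000
Step 4: w0 = numerator / denominator = 5.73588e+04 / 130000 = 0.4412 um


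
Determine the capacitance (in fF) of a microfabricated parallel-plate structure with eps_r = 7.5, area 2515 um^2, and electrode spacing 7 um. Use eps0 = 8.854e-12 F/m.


Step 1: Convert area to m^2: A = 2515e-12 m^2
Step 2: Convert gap to m: d = 7e-6 m
Step 3: C = eps0 * eps_r * A / d
C = 8.854e-12 * 7.5 * 2515e-12 / 7e-6
Step 4: Convert to fF (multiply by 1e15).
C = 23.86 fF


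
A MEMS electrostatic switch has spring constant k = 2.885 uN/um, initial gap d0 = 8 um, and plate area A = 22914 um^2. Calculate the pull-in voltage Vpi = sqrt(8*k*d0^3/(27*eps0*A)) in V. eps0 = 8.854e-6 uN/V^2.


Step 1: Compute numerator: 8 * k * d0^3 = 8 * 2.885 * 8^3 = 11816.96
Step 2: Compute denominator: 27 * eps0 * A = 27 * 8.854e-6 * 22914 = 5.477775
Step 3: Vpi = sqrt(11816.96 / 5.477775)
Vpi = 46.45 V


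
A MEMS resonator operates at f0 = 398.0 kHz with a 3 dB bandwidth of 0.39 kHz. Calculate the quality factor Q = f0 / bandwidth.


Step 1: Q = f0 / bandwidth
Step 2: Q = 398.0 / 0.39
Q = 1020.5


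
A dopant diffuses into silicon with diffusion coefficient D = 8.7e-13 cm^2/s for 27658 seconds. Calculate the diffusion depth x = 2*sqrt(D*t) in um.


Step 1: Compute D*t = 8.7e-13 * 27658 = 2.406246e-08 cm^2
Step 2: sqrt(D*t) = 1.55121e-04 cm
Step 3: x = 2 * 1.55121e-04 cm = 3.10242e-04 cm
Step 4: Convert to um (1 cm = 1e4 um): x = 3.102 um


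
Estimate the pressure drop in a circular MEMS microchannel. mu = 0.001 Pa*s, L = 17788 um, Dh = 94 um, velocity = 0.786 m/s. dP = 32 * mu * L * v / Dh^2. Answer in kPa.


Step 1: Convert to SI: L = 17788e-6 m, Dh = 94e-6 m
Step 2: dP = 32 * 0.001 * 17788e-6 * 0.786 / (94e-6)^2
Step 3: dP = 50634.20 Pa
Step 4: Convert to kPa: dP = 50.63 kPa


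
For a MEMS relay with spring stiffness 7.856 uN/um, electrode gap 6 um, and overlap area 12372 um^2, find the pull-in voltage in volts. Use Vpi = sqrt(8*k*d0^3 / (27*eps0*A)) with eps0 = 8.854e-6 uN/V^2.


Step 1: Compute numerator: 8 * k * d0^3 = 8 * 7.856 * 6^3 = 13575.168
Step 2: Compute denominator: 27 * eps0 * A = 27 * 8.854e-6 * 12372 = 2.957626
Step 3: Vpi = sqrt(13575.168 / 2.957626)
Vpi = 67.75 V


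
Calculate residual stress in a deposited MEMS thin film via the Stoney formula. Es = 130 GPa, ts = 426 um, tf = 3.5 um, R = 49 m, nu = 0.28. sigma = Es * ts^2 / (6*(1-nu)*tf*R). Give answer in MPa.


Step 1: Compute numerator: Es * ts^2 = 130 * 426^2 = 23591880 (GPa*um^2)
Step 2: Compute denominator (R in um): 6*(1-nu)*tf*R = 6*0.72*3.5*49e6 = 740880000.0 (um^2)
Step 3: sigma (GPa) = 23591880 / 740880000.0 = 3.1843e-02 GPa
Step 4: Convert to MPa (x1000): sigma = 31.8 MPa


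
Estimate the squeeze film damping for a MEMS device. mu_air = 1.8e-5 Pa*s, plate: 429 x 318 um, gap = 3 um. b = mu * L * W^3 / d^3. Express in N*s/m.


Step 1: Convert to SI.
L = 429e-6 m, W = 318e-6 m, d = 3e-6 m
Step 2: W^3 = (318e-6)^3 = 3.22e-11 m^3
Step 3: d^3 = (3e-6)^3 = 2.70e-17 m^3
Step 4: b = 1.8e-5 * 429e-6 * 3.22e-11 / 2.70e-17
b = 9.20e-03 N*s/m


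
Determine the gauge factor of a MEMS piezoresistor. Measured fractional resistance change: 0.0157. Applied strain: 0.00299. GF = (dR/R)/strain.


Step 1: Identify values.
dR/R = 0.0157, strain = 0.00299
Step 2: GF = (dR/R) / strain = 0.0157 / 0.00299
GF = 5.3


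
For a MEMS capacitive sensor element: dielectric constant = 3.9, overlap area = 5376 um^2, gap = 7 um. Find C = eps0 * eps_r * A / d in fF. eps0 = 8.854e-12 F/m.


Step 1: Convert area to m^2: A = 5376e-12 m^2
Step 2: Convert gap to m: d = 7e-6 m
Step 3: C = eps0 * eps_r * A / d
C = 8.854e-12 * 3.9 * 5376e-12 / 7e-6
Step 4: Convert to fF (multiply by 1e15).
C = 26.52 fF


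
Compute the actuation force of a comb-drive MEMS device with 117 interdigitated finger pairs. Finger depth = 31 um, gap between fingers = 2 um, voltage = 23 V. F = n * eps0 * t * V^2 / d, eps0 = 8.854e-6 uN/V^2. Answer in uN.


Step 1: Parameters: n=117, eps0=8.854e-6 uN/V^2, t=31 um, V=23 V, d=2 um
Step 2: V^2 = 529
Step 3: F = 117 * 8.854e-6 * 31 * 529 / 2
F = 8.494 uN


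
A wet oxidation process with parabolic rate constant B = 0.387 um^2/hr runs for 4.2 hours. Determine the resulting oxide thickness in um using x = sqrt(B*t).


Step 1: Compute B*t = 0.387 * 4.2 = 1.6254
Step 2: x = sqrt(1.6254)
x = 1.275 um


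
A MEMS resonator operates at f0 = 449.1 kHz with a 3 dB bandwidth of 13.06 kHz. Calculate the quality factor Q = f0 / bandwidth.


Step 1: Q = f0 / bandwidth
Step 2: Q = 449.1 / 13.06
Q = 34.4


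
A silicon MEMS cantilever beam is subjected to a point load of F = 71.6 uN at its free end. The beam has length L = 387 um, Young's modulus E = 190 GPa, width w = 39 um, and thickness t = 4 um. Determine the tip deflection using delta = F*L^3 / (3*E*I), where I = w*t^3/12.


Step 1: Calculate the second moment of area.
I = w * t^3 / 12 = 39 * 4^3 / 12 = 208.0 um^4
Step 2: Convert E to consistent units (1 GPa = 1000 uN/um^2).
E = 190 GPa = 190000 uN/um^2
Step 3: Calculate tip deflection.
delta = F * L^3 / (3 * E * I)
delta = 71.6 * 387^3 / (3 * 190000 * 208.0)
delta = 35.0032 um


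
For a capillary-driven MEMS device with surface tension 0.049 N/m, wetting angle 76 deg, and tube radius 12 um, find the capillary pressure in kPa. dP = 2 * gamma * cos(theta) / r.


Step 1: cos(76 deg) = 0.2419
Step 2: Convert r to m: r = 12e-6 m
Step 3: dP = 2 * 0.049 * 0.2419 / 12e-6 = 1975.5 Pa
Step 4: Convert Pa to kPa (divide by 1000).
dP = 1.98 kPa


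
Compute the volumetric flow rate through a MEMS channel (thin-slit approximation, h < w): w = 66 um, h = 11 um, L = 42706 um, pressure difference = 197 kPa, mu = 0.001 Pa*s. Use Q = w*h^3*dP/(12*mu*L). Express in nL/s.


Step 1: Convert all dimensions to SI (meters).
w = 66e-6 m, h = 11e-6 m, L = 42706e-6 m, dP = 197e3 Pa
Step 2: Q = w * h^3 * dP / (12 * mu * L)
Q = 66e-6 * (11e-6)^3 * 197e3 / (12 * 0.001 * 42706e-6) = 3.376899e-11 m^3/s
Step 3: Convert Q from m^3/s to nL/s (1 m^3 = 1e12 nL, so multiply by 1e12).
Q = 33.769 nL/s


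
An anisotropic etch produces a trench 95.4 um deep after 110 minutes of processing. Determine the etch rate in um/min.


Step 1: Etch rate = depth / time
Step 2: rate = 95.4 / 110
rate = 0.867 um/min


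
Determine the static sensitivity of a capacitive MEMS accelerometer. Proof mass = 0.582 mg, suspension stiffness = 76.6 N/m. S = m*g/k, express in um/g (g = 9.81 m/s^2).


Step 1: Convert mass: m = 0.582 mg = 5.82e-07 kg
Step 2: S = m * g / k = 5.82e-07 * 9.81 / 76.6
Step 3: S = 7.45e-08 m/g
Step 4: Convert to um/g: S = 0.075 um/g


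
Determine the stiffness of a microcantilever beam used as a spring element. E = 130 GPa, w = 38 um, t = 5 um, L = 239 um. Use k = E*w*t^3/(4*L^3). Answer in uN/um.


Step 1: Convert E to consistent units (1 GPa = 1000 uN/um^2).
E = 130 GPa = 130000 uN/um^2
Step 2: Compute t^3 = 5^3 = 125
Step 3: Compute L^3 = 239^3 = 13651919
Step 4: k = 130000 * 38 * 125 / (4 * 13651919)
k = 11.3079 uN/um


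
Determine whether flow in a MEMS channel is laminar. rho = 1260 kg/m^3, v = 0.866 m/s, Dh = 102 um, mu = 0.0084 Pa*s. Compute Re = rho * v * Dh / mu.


Step 1: Convert Dh to meters: Dh = 102e-6 m
Step 2: Re = rho * v * Dh / mu
Re = 1260 * 0.866 * 102e-6 / 0.0084
Re = 13.25
Since Re = 13.25 is below ~2300, the flow is laminar.


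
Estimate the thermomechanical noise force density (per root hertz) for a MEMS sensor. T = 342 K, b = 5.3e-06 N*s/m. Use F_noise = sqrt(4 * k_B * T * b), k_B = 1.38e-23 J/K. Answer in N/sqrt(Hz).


Step 1: Compute 4 * k_B * T * b
= 4 * 1.38e-23 * 342 * 5.3e-06
= 1.0006e-25 N^2/Hz
Step 2: F_noise = sqrt(1.0006e-25)
F_noise = 3.16e-13 N/sqrt(Hz)


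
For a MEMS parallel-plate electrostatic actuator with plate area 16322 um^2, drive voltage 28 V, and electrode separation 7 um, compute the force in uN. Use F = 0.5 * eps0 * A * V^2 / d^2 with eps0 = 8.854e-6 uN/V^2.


Step 1: Identify parameters.
eps0 = 8.854e-6 uN/V^2, A = 16322 um^2, V = 28 V, d = 7 um
Step 2: Compute V^2 = 28^2 = 784
Step 3: Compute d^2 = 7^2 = 49
Step 4: F = 0.5 * 8.854e-6 * 16322 * 784 / 49
F = 1.156 uN


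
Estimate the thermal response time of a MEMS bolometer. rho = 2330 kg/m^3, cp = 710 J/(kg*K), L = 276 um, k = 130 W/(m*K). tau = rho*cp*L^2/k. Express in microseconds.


Step 1: Convert L to m: L = 276e-6 m
Step 2: L^2 = (276e-6)^2 = 7.6176e-08 m^2
Step 3: tau = 2330 * 710 * 7.6176e-08 / 130 = 9.693689e-04 s
Step 4: Convert to microseconds (multiply by 1e6).
tau = 969.369 us


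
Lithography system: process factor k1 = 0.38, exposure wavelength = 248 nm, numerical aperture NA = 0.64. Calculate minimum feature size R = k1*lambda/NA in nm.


Step 1: Identify values: k1 = 0.38, lambda = 248 nm, NA = 0.64
Step 2: R = k1 * lambda / NA
R = 0.38 * 248 / 0.64
R = 147.3 nm


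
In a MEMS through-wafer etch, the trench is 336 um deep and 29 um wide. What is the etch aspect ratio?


Step 1: AR = depth / width
Step 2: AR = 336 / 29
AR = 11.6


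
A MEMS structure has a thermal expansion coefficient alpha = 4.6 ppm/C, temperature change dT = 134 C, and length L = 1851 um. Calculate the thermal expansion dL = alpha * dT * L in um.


Step 1: Convert CTE: alpha = 4.6 ppm/C = 4.6e-6 /C
Step 2: dL = 4.6e-6 * 134 * 1851
dL = 1.141 um


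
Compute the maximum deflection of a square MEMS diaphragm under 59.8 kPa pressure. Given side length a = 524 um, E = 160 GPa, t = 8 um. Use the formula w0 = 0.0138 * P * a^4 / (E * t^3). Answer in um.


Step 1: Convert pressure to compatible units (E is in GPa, so P in GPa).
P = 59.8 kPa = 59.8e-6 GPa
Step 2: Compute numerator: 0.0138 * P * a^4.
a^4 = 524^4 = 75391979776
numerator = 0.0138 * 59.8e-6 * 75391979776 = 6.22165e+04
Step 3: Compute denominator: E * t^3 = 160 * 8^3 = 81920
Step 4: w0 = numerator / denominator = 6.22165e+04 / 81920 = 0.7595 um


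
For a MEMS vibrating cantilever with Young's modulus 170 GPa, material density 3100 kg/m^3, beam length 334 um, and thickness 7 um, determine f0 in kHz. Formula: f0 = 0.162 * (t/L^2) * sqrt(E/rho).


Step 1: Convert units to SI.
t_SI = 7e-6 m, L_SI = 334e-6 m
Step 2: Calculate sqrt(E/rho).
sqrt(170e9 / 3100) = 7405.32 m/s
Step 3: Compute f0.
f0 = 0.162 * 7e-6 / (334e-6)^2 * 7405.32 = 75277.3 Hz = 75.28 kHz


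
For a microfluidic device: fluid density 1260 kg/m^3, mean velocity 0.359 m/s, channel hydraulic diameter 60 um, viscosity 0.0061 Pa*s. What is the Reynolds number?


Step 1: Convert Dh to meters: Dh = 60e-6 m
Step 2: Re = rho * v * Dh / mu
Re = 1260 * 0.359 * 60e-6 / 0.0061
Re = 4.449


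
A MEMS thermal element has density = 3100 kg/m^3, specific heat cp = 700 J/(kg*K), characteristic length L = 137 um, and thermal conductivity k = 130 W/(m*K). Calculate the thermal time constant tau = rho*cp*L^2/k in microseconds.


Step 1: Convert L to m: L = 137e-6 m
Step 2: L^2 = (137e-6)^2 = 1.8769e-08 m^2
Step 3: tau = 3100 * 700 * 1.8769e-08 / 130 = 3.1329792e-04 s
Step 4: Convert to microseconds (multiply by 1e6).
tau = 313.298 us


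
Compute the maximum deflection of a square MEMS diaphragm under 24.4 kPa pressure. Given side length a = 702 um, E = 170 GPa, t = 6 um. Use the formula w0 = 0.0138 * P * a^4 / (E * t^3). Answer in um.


Step 1: Convert pressure to compatible units (E is in GPa, so P in GPa).
P = 24.4 kPa = 24.4e-6 GPa
Step 2: Compute numerator: 0.0138 * P * a^4.
a^4 = 702^4 = 242855782416
numerator = 0.0138 * 24.4e-6 * 242855782416 = 8.17744e+04
Step 3: Compute denominator: E * t^3 = 170 * 6^3 = 36720
Step 4: w0 = numerator / denominator = 8.17744e+04 / 36720 = 2.227 um


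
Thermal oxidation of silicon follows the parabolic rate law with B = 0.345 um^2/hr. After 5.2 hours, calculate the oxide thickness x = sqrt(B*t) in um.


Step 1: Compute B*t = 0.345 * 5.2 = 1.794
Step 2: x = sqrt(1.794)
x = 1.339 um


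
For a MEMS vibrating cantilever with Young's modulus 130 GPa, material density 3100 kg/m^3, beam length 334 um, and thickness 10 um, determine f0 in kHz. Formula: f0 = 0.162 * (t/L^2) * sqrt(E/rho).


Step 1: Convert units to SI.
t_SI = 10e-6 m, L_SI = 334e-6 m
Step 2: Calculate sqrt(E/rho).
sqrt(130e9 / 3100) = 6475.76 m/s
Step 3: Compute f0.
f0 = 0.162 * 10e-6 / (334e-6)^2 * 6475.76 = 94040.0 Hz = 94.04 kHz


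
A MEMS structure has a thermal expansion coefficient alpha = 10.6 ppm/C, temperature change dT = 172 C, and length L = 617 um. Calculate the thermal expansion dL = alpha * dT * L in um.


Step 1: Convert CTE: alpha = 10.6 ppm/C = 10.6e-6 /C
Step 2: dL = 10.6e-6 * 172 * 617
dL = 1.1249 um


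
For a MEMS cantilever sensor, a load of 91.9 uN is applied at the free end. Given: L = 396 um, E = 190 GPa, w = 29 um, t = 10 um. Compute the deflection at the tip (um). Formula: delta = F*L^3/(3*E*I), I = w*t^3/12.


Step 1: Calculate the second moment of area.
I = w * t^3 / 12 = 29 * 10^3 / 12 = 2416.6667 um^4
Step 2: Convert E to consistent units (1 GPa = 1000 uN/um^2).
E = 190 GPa = 190000 uN/um^2
Step 3: Calculate tip deflection.
delta = F * L^3 / (3 * E * I)
delta = 91.9 * 396^3 / (3 * 190000 * 2416.6667)
delta = 4.1429 um


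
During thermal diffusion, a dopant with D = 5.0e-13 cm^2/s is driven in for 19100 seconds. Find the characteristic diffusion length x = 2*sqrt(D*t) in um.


Step 1: Compute D*t = 5.0e-13 * 19100 = 9.55e-09 cm^2
Step 2: sqrt(D*t) = 9.77241e-05 cm
Step 3: x = 2 * 9.77241e-05 cm = 1.954482e-04 cm
Step 4: Convert to um (1 cm = 1e4 um): x = 1.954 um


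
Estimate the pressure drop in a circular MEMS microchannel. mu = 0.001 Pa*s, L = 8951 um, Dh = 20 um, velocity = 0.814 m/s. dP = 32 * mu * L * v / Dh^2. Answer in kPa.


Step 1: Convert to SI: L = 8951e-6 m, Dh = 20e-6 m
Step 2: dP = 32 * 0.001 * 8951e-6 * 0.814 / (20e-6)^2
Step 3: dP = 582889.12 Pa
Step 4: Convert to kPa: dP = 582.89 kPa


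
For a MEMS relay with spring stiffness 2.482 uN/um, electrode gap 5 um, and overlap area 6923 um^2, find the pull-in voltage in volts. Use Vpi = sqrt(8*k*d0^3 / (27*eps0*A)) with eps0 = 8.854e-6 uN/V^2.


Step 1: Compute numerator: 8 * k * d0^3 = 8 * 2.482 * 5^3 = 2482.0
Step 2: Compute denominator: 27 * eps0 * A = 27 * 8.854e-6 * 6923 = 1.654999
Step 3: Vpi = sqrt(2482.0 / 1.654999)
Vpi = 38.73 V


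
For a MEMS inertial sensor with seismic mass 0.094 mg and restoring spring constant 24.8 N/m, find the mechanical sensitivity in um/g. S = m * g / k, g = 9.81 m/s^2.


Step 1: Convert mass: m = 0.094 mg = 9.40e-08 kg
Step 2: S = m * g / k = 9.40e-08 * 9.81 / 24.8
Step 3: S = 3.72e-08 m/g
Step 4: Convert to um/g: S = 0.037 um/g


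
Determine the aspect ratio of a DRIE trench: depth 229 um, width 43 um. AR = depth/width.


Step 1: AR = depth / width
Step 2: AR = 229 / 43
AR = 5.3


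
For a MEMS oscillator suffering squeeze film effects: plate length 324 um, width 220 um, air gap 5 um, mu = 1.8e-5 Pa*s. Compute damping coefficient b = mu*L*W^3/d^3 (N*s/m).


Step 1: Convert to SI.
L = 324e-6 m, W = 220e-6 m, d = 5e-6 m
Step 2: W^3 = (220e-6)^3 = 1.06e-11 m^3
Step 3: d^3 = (5e-6)^3 = 1.25e-16 m^3
Step 4: b = 1.8e-5 * 324e-6 * 1.06e-11 / 1.25e-16
b = 4.97e-04 N*s/m


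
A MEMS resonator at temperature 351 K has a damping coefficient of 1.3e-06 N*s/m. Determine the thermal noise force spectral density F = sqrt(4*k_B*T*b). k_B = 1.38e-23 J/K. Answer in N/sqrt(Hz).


Step 1: Compute 4 * k_B * T * b
= 4 * 1.38e-23 * 351 * 1.3e-06
= 2.5188e-26 N^2/Hz
Step 2: F_noise = sqrt(2.5188e-26)
F_noise = 1.59e-13 N/sqrt(Hz)


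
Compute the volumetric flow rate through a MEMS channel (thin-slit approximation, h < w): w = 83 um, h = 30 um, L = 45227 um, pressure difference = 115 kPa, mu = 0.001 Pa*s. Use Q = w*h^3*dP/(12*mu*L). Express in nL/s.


Step 1: Convert all dimensions to SI (meters).
w = 83e-6 m, h = 30e-6 m, L = 45227e-6 m, dP = 115e3 Pa
Step 2: Q = w * h^3 * dP / (12 * mu * L)
Q = 83e-6 * (30e-6)^3 * 115e3 / (12 * 0.001 * 45227e-6) = 4.7485462e-10 m^3/s
Step 3: Convert Q from m^3/s to nL/s (1 m^3 = 1e12 nL, so multiply by 1e12).
Q = 474.855 nL/s


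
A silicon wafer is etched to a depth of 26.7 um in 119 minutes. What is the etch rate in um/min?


Step 1: Etch rate = depth / time
Step 2: rate = 26.7 / 119
rate = 0.224 um/min


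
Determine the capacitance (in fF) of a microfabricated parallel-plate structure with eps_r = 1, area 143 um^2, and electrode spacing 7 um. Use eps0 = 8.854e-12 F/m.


Step 1: Convert area to m^2: A = 143e-12 m^2
Step 2: Convert gap to m: d = 7e-6 m
Step 3: C = eps0 * eps_r * A / d
C = 8.854e-12 * 1 * 143e-12 / 7e-6
Step 4: Convert to fF (multiply by 1e15).
C = 0.18 fF


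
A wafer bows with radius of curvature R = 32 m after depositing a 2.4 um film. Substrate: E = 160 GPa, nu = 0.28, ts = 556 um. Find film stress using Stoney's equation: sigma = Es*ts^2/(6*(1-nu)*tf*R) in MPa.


Step 1: Compute numerator: Es * ts^2 = 160 * 556^2 = 49461760 (GPa*um^2)
Step 2: Compute denominator (R in um): 6*(1-nu)*tf*R = 6*0.72*2.4*32e6 = 331776000.0 (um^2)
Step 3: sigma (GPa) = 49461760 / 331776000.0 = 1.49082e-01 GPa
Step 4: Convert to MPa (x1000): sigma = 149.1 MPa


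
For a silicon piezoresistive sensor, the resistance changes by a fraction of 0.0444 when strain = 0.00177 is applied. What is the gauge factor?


Step 1: Identify values.
dR/R = 0.0444, strain = 0.00177
Step 2: GF = (dR/R) / strain = 0.0444 / 0.00177
GF = 25.1


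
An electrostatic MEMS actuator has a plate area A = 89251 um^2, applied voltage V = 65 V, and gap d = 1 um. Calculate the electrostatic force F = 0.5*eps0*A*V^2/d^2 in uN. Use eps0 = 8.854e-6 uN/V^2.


Step 1: Identify parameters.
eps0 = 8.854e-6 uN/V^2, A = 89251 um^2, V = 65 V, d = 1 um
Step 2: Compute V^2 = 65^2 = 4225
Step 3: Compute d^2 = 1^2 = 1
Step 4: F = 0.5 * 8.854e-6 * 89251 * 4225 / 1
F = 1669.357 uN


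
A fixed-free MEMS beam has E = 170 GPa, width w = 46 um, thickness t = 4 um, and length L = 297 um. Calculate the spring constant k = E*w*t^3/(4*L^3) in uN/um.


Step 1: Convert E to consistent units (1 GPa = 1000 uN/um^2).
E = 170 GPa = 170000 uN/um^2
Step 2: Compute t^3 = 4^3 = 64
Step 3: Compute L^3 = 297^3 = 26198073
Step 4: k = 170000 * 46 * 64 / (4 * 26198073)
k = 4.7759 uN/um


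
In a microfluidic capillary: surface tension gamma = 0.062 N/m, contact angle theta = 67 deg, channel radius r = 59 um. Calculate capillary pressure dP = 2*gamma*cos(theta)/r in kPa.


Step 1: cos(67 deg) = 0.3907
Step 2: Convert r to m: r = 59e-6 m
Step 3: dP = 2 * 0.062 * 0.3907 / 59e-6 = 821.1 Pa
Step 4: Convert Pa to kPa (divide by 1000).
dP = 0.82 kPa


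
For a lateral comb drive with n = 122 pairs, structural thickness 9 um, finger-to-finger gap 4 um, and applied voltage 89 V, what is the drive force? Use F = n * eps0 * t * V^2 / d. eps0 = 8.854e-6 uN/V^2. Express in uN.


Step 1: Parameters: n=122, eps0=8.854e-6 uN/V^2, t=9 um, V=89 V, d=4 um
Step 2: V^2 = 7921
Step 3: F = 122 * 8.854e-6 * 9 * 7921 / 4
F = 19.251 uN


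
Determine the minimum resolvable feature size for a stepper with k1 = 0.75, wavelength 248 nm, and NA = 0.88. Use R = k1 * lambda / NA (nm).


Step 1: Identify values: k1 = 0.75, lambda = 248 nm, NA = 0.88
Step 2: R = k1 * lambda / NA
R = 0.75 * 248 / 0.88
R = 211.4 nm


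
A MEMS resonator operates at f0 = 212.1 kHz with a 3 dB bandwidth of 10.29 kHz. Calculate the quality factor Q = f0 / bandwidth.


Step 1: Q = f0 / bandwidth
Step 2: Q = 212.1 / 10.29
Q = 20.6


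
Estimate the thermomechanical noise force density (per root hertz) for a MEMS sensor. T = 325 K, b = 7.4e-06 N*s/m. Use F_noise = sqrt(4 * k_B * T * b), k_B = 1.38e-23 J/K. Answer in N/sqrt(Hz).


Step 1: Compute 4 * k_B * T * b
= 4 * 1.38e-23 * 325 * 7.4e-06
= 1.3276e-25 N^2/Hz
Step 2: F_noise = sqrt(1.3276e-25)
F_noise = 3.64e-13 N/sqrt(Hz)


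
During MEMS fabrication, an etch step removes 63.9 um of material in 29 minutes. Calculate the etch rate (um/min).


Step 1: Etch rate = depth / time
Step 2: rate = 63.9 / 29
rate = 2.203 um/min


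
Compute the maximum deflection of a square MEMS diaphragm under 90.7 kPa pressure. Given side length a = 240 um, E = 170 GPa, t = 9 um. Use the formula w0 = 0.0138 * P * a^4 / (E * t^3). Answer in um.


Step 1: Convert pressure to compatible units (E is in GPa, so P in GPa).
P = 90.7 kPa = 90.7e-6 GPa
Step 2: Compute numerator: 0.0138 * P * a^4.
a^4 = 240^4 = 3317760000
numerator = 0.0138 * 90.7e-6 * 3317760000 = 4.1527e+03
Step 3: Compute denominator: E * t^3 = 170 * 9^3 = 123930
Step 4: w0 = numerator / denominator = 4.1527e+03 / 123930 = 0.0335 um


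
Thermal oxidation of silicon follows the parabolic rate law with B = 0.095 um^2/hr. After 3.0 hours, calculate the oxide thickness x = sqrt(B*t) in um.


Step 1: Compute B*t = 0.095 * 3.0 = 0.285
Step 2: x = sqrt(0.285)
x = 0.534 um


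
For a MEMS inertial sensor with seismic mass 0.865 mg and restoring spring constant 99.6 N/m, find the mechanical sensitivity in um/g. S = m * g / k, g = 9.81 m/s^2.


Step 1: Convert mass: m = 0.865 mg = 8.65e-07 kg
Step 2: S = m * g / k = 8.65e-07 * 9.81 / 99.6
Step 3: S = 8.52e-08 m/g
Step 4: Convert to um/g: S = 0.085 um/g
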